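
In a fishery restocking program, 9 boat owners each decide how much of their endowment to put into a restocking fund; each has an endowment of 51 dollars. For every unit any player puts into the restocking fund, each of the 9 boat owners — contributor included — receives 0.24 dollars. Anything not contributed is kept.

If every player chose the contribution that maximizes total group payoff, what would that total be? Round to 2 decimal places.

991.44 dollars

Each contributed unit returns 2.160 to the group as a whole (0.24 to each of 9 players), which exceeds 1, so the social optimum is full contribution: group total = 2.160 × 459 = 991.44.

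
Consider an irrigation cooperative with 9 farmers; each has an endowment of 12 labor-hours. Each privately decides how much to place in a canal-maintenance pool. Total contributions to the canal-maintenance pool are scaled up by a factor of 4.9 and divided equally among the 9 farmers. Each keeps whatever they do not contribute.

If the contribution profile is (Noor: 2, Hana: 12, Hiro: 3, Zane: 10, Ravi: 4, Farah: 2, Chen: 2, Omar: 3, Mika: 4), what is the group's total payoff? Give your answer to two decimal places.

Total contributed: 2 + 12 + 3 + 10 + 4 + 2 + 2 + 3 + 4 = 42; total kept: 9 × 12 − 42 = 66.
The canal-maintenance pool pays out 4.9 × 42 = 205.80 in aggregate.
Group total = 66 + 205.80 = 271.80.

271.80 labor-hours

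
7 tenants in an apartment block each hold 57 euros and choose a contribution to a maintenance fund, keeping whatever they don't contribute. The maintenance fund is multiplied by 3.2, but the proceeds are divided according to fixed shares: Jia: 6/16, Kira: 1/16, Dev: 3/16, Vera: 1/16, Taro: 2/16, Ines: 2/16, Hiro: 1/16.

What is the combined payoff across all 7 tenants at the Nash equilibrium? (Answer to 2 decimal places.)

For player j, contributing a unit is worthwhile iff 3.2 × (j's share) ≥ 1, i.e. iff j's share is at least 0.3125.
Jia alone (share 6/16) is above the threshold, contributing 57; the remaining 6 contribute 0. Total contributed: 57.
The maintenance fund pays out 3.2 × 57 = 182.40 in total (split across the unequal shares, but the aggregate is all that matters for the group sum).
The 6 free-riders keep 57 each, adding 342. Group total = 342 + 182.40 = 524.40.

524.40 euros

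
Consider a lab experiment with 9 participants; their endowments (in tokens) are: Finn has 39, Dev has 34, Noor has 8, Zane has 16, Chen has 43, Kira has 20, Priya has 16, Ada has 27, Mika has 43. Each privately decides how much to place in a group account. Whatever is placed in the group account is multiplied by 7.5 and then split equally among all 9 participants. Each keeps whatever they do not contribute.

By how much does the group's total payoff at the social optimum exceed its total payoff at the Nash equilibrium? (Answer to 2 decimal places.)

The private return per contributed unit is 7.5/9 = 0.8333 < 1 for every player regardless of endowment, so the Nash equilibrium is zero contribution and the group total is Σ E_j = 39 + 34 + 8 + 16 + 43 + 20 + 16 + 27 + 43 = 246.
Each contributed unit returns 7.500 to the group, so the social optimum is full contribution by everyone: group total = 7.500 × 246 = 1845.00.
Efficiency loss = (7.500 − 1) × 246 = 1599.00.

1599.00 tokens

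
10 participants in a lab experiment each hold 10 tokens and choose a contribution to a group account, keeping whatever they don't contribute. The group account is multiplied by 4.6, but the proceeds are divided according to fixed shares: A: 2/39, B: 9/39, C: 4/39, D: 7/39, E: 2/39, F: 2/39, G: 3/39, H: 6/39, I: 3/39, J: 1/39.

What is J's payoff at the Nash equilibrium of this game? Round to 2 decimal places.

11.18 tokens

A player with share s gets back 4.6·s per unit contributed, so full contribution is dominant for anyone with s > 1/4.6 = 0.2174 and zero contribution is dominant for anyone below.
B alone (share 9/39) is above the threshold, contributing 10; the remaining 9 contribute 0. Total contributed: 10.
J keeps 10 and receives 4.6 × 10 × 1/39 = 1.18 from the group account, for a payoff of 11.18.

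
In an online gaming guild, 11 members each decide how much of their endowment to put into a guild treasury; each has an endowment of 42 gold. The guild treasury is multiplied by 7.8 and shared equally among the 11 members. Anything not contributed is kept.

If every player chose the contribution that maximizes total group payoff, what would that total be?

3603.60 gold

Each contributed unit returns 7.800 to the group as a whole (0.7091 to each of 11 players), which exceeds 1, so the social optimum is full contribution: group total = 7.800 × 462 = 3603.60.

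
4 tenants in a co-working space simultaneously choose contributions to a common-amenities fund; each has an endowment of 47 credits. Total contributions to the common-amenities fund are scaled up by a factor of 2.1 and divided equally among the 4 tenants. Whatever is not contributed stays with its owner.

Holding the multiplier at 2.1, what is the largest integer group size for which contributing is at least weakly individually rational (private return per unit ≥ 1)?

Private return per unit is 2.1/(group size), which is ≥ 1 whenever the group size is ≤ 2.1.
The largest such integer is 2.

2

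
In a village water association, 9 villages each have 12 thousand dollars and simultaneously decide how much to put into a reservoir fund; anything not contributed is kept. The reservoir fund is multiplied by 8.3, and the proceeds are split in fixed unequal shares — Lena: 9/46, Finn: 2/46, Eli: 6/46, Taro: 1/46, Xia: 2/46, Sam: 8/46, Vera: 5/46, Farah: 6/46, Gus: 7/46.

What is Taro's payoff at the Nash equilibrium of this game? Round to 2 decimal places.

Player j's private return per contributed unit is 8.3 × (j's share). Contributing is weakly dominant for j when that share is at least 1/8.3 = 0.1205, and contributing 0 is dominant otherwise.
Lena, Eli, Sam, Farah and Gus are above the threshold, contributing 12 each; the remaining 4 contribute 0. Total contributed: 60.
Taro keeps 12 and receives 8.3 × 60 × 1/46 = 10.83 from the reservoir fund, for a payoff of 22.83.

22.83 thousand dollars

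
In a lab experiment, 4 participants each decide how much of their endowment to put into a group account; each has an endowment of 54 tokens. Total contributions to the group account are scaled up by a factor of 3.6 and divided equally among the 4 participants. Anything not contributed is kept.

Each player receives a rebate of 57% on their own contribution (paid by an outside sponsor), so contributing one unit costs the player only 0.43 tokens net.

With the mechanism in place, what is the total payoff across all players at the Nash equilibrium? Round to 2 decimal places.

With the mechanism, a contributed unit returns (3.6/4) / 0.43 = 2.0930 per unit of net cost to the contributor — now above 1 — so contributing fully is weakly dominant for every player.
So the Nash equilibrium is full contribution by all 4; the group earns 4 × (54 × 0.57 + 3.6 × 54) = 900.72.

900.72 tokens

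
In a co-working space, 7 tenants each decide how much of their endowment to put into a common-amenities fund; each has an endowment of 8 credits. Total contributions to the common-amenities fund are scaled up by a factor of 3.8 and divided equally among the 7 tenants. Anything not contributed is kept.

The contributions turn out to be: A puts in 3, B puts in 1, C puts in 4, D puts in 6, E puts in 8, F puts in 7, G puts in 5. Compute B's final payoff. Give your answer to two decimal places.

Total contributed: 3 + 1 + 4 + 6 + 8 + 7 + 5 = 34.
Each receives 3.8 × 34 / 7 = 18.46 from the common-amenities fund.
B keeps 8 − 1 = 7, so B's payoff is 7 + 18.46 = 25.46.

25.46 credits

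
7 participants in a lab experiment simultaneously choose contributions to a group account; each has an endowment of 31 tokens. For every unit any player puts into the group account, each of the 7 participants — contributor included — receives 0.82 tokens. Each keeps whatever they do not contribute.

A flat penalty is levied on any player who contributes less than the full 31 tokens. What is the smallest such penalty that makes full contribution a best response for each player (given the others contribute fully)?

5.58 tokens

Given the others contribute fully, the best deviation is to contribute 0 (any partial contribution still incurs the fine and gives up units whose private return 0.82 is below 1).
Deviating from 31 to 0 saves 31 tokens but forfeits the deviator's share of the drop in the group account: 0.82 × 31 = 25.42.
So the deviation gain is 31 − 25.42 = 5.58, and the fine must be at least 5.58 tokens to wipe it out.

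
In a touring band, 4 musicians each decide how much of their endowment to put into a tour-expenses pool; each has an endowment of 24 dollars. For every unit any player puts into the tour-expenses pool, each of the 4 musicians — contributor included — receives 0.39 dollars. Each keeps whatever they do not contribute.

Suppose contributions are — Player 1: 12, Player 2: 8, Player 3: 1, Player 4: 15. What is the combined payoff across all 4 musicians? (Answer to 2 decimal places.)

116.16 dollars

Total contributed: 12 + 8 + 1 + 15 = 36; total kept: 4 × 24 − 36 = 60.
The tour-expenses pool pays out 0.39 × 4 × 36 = 56.16 in aggregate.
Group total = 60 + 56.16 = 116.16.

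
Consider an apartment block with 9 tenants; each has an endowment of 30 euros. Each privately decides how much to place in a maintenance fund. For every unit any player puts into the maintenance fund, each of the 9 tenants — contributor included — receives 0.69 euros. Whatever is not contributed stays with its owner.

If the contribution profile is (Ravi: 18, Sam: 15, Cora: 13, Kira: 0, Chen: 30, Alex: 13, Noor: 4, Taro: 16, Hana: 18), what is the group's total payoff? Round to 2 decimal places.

931.67 euros

Total contributed: 18 + 15 + 13 + 0 + 30 + 13 + 4 + 16 + 18 = 127; total kept: 9 × 30 − 127 = 143.
The maintenance fund pays out 0.69 × 9 × 127 = 788.67 in aggregate.
Group total = 143 + 788.67 = 931.67.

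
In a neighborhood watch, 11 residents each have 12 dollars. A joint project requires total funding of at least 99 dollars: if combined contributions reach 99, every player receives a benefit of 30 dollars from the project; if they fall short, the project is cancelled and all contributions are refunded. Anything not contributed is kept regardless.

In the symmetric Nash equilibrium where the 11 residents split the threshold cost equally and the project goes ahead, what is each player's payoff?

Equal share of the threshold: 99/11 = 9.
At this profile no one gains by cutting their contribution: any cut drops the total below 99, the project is cancelled, contributions are refunded, and the deviator ends with 12, which is less than 12 − 9 + 30 = 33. Contributing more than 9 just wastes the excess. So contributing exactly 9 is a best response.
Each player's payoff: 12 − 9 + 30 = 33.

33 dollars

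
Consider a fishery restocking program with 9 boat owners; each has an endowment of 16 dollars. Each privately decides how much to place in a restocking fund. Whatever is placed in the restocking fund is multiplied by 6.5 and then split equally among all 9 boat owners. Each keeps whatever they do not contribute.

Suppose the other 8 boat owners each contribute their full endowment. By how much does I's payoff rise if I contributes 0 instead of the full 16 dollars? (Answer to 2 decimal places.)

Switching from a contribution of 16 to 0 lets I keep an extra 16 dollars, but lowers the restocking fund by 16, which costs I their own share of that drop: 6.5/9 × 16 = 11.56.
Net gain = 16 − 11.56 = 4.44. The private return per contributed unit (0.7222) is below 1, so free-riding is indeed the best response regardless of what the others do.

4.44 dollars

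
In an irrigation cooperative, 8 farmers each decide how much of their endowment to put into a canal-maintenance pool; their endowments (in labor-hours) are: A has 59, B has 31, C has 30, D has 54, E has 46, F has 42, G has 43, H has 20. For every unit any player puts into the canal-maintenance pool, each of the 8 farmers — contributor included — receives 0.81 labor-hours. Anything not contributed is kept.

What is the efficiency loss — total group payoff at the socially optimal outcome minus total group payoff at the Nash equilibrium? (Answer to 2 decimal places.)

1781.00 labor-hours

The private return per contributed unit is 0.81 < 1 for everyone, so the Nash equilibrium is zero contribution and the group total is Σ E_j = 59 + 31 + 30 + 54 + 46 + 42 + 43 + 20 = 325.
Each contributed unit returns 6.480 to the group, so the social optimum is full contribution by everyone: group total = 6.480 × 325 = 2106.00.
Efficiency loss = (6.480 − 1) × 325 = 1781.00.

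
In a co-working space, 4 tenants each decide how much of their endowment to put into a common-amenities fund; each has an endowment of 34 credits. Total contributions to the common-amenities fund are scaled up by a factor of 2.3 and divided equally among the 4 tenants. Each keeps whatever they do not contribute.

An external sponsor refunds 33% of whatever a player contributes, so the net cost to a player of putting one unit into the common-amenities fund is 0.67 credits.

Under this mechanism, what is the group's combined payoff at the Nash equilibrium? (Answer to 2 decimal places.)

The effective private return is (2.3/4) / 0.67 = 0.8582, which is still under 1, so the mechanism doesn't change anyone's dominant strategy: zero contribution.
At the Nash equilibrium no one contributes; group total payoff = 4 × 34 = 136.

136.00 credits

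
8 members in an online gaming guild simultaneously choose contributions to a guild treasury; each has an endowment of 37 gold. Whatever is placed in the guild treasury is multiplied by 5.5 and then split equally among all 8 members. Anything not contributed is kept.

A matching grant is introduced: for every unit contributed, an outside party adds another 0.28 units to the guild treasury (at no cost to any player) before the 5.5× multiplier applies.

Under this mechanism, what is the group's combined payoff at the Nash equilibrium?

296.00 gold

The effective private return is 5.5 × 1.28 / 8 = 0.8800, which is still under 1, so the mechanism doesn't change anyone's dominant strategy: zero contribution.
Everyone keeps their endowment and the group total is 8 × 37 = 296.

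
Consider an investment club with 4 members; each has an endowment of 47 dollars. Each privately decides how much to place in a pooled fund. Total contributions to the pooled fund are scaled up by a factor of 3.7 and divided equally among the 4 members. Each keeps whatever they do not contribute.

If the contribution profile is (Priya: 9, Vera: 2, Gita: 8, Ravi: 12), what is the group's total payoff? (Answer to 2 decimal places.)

Total contributed: 9 + 2 + 8 + 12 = 31; total kept: 4 × 47 − 31 = 157.
The pooled fund pays out 3.7 × 31 = 114.70 in aggregate.
Group total = 157 + 114.70 = 271.70.

271.70 dollars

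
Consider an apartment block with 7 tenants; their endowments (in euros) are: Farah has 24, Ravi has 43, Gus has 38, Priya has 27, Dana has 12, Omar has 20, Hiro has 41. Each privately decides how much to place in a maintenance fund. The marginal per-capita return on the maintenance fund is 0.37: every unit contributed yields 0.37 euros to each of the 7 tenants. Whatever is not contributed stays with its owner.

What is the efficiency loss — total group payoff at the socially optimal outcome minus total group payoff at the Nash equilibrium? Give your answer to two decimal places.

The private return per contributed unit is 0.37 < 1 for everyone, so the Nash equilibrium is zero contribution and the group total is Σ E_j = 24 + 43 + 38 + 27 + 12 + 20 + 41 = 205.
Each contributed unit returns 2.590 to the group, so the social optimum is full contribution by everyone: group total = 2.590 × 205 = 530.95.
Efficiency loss = (2.590 − 1) × 205 = 325.95.

325.95 euros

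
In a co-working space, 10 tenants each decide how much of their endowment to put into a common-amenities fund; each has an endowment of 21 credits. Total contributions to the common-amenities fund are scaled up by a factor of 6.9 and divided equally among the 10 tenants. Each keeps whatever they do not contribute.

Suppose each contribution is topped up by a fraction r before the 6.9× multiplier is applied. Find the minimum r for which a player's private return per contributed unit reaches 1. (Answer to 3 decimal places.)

With matching at rate r, one contributed unit becomes (1 + r) in the common-amenities fund and returns 6.9 × (1 + r) / 10 to the contributor.
Setting this equal to 1: 1 + r = 10/6.9 = 1.4493.
So the minimum matching rate is r = 1.4493 − 1 = 0.449.

0.449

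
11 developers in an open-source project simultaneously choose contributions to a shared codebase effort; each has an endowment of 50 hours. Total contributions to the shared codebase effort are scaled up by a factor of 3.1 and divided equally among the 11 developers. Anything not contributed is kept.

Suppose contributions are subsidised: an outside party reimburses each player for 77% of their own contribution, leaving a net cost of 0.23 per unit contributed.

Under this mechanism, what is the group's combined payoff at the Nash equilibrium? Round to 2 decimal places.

The effective private return per unit is now (3.1/11) / 0.23 = 1.2253 > 1, so every player's dominant strategy flips to full contribution.
At the Nash equilibrium everyone contributes 50. Group total payoff = 11 × (50 × 0.77 + 3.1 × 50) = 2128.50.

2128.50 hours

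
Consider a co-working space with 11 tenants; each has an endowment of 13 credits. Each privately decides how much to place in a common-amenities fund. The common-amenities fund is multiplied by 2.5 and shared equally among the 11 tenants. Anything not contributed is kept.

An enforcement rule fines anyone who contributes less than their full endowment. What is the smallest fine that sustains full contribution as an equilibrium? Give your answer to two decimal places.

10.05 credits

Given the others contribute fully, the best deviation is to contribute 0 (any partial contribution still incurs the fine and gives up units whose private return 0.2273 is below 1).
Deviating from 13 to 0 saves 13 credits but forfeits the deviator's share of the drop in the common-amenities fund: 2.5/11 × 13 = 2.95.
So the deviation gain is 13 − 2.95 = 10.05, and the fine must be at least 10.05 credits to wipe it out.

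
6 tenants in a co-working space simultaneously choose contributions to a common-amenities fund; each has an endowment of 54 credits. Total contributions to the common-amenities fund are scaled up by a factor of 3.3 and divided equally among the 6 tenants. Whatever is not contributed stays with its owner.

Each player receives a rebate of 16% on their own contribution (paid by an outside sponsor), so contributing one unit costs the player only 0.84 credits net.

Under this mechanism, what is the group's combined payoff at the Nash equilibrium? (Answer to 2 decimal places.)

324.00 credits

With the mechanism, a contributed unit returns (3.3/6) / 0.84 = 0.6548 per unit of net cost — still below 1 — so contributing 0 remains dominant for every player.
At the Nash equilibrium no one contributes; group total payoff = 6 × 54 = 324.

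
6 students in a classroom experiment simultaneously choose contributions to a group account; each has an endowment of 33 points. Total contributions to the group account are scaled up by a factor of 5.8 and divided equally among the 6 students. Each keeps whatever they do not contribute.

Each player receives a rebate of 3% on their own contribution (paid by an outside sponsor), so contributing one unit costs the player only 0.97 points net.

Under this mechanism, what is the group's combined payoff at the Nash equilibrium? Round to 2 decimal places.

The effective private return is (5.8/6) / 0.97 = 0.9966, which is still under 1, so the mechanism doesn't change anyone's dominant strategy: zero contribution.
Everyone keeps their endowment and the group total is 6 × 33 = 198.

198.00 points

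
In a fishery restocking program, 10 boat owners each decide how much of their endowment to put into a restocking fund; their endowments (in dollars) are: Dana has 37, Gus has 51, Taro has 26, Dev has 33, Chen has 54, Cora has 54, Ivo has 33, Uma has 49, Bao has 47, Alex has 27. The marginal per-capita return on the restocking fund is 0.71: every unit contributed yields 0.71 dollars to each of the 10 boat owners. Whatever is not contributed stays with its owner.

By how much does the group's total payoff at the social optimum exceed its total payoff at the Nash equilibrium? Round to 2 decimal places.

The private return per contributed unit is 0.71 < 1 for everyone, so the Nash equilibrium is zero contribution and the group total is Σ E_j = 37 + 51 + 26 + 33 + 54 + 54 + 33 + 49 + 47 + 27 = 411.
Each contributed unit returns 7.100 to the group, so the social optimum is full contribution by everyone: group total = 7.100 × 411 = 2918.10.
Efficiency loss = (7.100 − 1) × 411 = 2507.10.

2507.10 dollars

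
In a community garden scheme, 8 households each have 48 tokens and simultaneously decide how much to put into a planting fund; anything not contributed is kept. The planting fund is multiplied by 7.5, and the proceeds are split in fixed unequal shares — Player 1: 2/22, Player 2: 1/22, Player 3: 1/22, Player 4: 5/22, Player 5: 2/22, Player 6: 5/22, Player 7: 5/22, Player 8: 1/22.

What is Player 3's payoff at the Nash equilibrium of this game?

For player j, contributing a unit is worthwhile iff 7.5 × (j's share) ≥ 1, i.e. iff j's share is at least 0.1333.
The shares above 0.1333 belong to Player 4, Player 6 and Player 7, contributing 48 each; the remaining 5 contribute 0. Total contributed: 144.
Player 3 keeps 48 and receives 7.5 × 144 × 1/22 = 49.09 from the planting fund, for a payoff of 97.09.

97.09 tokens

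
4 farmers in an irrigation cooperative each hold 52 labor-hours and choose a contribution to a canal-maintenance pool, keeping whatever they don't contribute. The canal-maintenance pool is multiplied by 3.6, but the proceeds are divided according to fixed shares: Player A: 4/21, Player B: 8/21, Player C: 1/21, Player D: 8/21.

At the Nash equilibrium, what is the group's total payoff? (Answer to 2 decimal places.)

A player with share s gets back 3.6·s per unit contributed, so full contribution is dominant for anyone with s > 1/3.6 = 0.2778 and zero contribution is dominant for anyone below.
Player B and Player D clear that bar, contributing 52 each; the remaining 2 contribute 0. Total contributed: 104.
The canal-maintenance pool pays out 3.6 × 104 = 374.40 in total (split across the unequal shares, but the aggregate is all that matters for the group sum).
The 2 free-riders keep 52 each, adding 104. Group total = 104 + 374.40 = 478.40.

478.40 labor-hours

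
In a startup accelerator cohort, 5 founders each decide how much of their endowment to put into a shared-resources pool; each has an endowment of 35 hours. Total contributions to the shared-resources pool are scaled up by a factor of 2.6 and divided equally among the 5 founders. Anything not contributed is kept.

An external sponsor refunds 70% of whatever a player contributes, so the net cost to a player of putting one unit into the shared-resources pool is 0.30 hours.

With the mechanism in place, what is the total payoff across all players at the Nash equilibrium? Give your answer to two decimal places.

577.50 hours

The effective private return per unit is now (2.6/5) / 0.30 = 1.7333 > 1, so every player's dominant strategy flips to full contribution.
So the Nash equilibrium is full contribution by all 5; the group earns 5 × (35 × 0.70 + 2.6 × 35) = 577.50.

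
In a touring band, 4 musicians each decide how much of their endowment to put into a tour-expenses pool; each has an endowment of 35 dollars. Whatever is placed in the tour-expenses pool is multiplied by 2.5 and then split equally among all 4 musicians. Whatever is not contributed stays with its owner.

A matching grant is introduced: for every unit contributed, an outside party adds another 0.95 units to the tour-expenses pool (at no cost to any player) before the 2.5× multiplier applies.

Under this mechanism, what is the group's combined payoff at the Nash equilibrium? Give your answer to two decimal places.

The effective private return per unit is now 2.5 × 1.95 / 4 = 1.2188 > 1, so every player's dominant strategy flips to full contribution.
So the Nash equilibrium is full contribution by all 4; the group earns 2.5 × 1.95 × 140 = 682.50.

682.50 dollars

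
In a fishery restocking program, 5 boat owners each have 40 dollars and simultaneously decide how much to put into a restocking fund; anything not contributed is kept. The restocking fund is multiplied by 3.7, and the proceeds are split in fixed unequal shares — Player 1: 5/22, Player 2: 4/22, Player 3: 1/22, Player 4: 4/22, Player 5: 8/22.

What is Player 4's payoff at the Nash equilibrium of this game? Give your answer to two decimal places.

A player with share s gets back 3.7·s per unit contributed, so full contribution is dominant for anyone with s > 1/3.7 = 0.2703 and zero contribution is dominant for anyone below.
The only share above 0.2703 is Player 5's 8/22, contributing 40; the remaining 4 contribute 0. Total contributed: 40.
Player 4 keeps 40 and receives 3.7 × 40 × 4/22 = 26.91 from the restocking fund, for a payoff of 66.91.

66.91 dollars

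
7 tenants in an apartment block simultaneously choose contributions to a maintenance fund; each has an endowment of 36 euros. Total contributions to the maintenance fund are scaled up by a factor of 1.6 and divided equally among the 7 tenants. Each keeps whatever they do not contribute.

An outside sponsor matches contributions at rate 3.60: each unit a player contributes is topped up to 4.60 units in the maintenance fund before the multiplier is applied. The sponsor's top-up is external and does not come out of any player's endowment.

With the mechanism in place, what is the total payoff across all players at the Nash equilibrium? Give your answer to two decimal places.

1854.72 euros

The effective private return per unit is now 1.6 × 4.60 / 7 = 1.0514 > 1, so every player's dominant strategy flips to full contribution.
At the Nash equilibrium everyone contributes 36. Group total payoff = 1.6 × 4.60 × 252 = 1854.72.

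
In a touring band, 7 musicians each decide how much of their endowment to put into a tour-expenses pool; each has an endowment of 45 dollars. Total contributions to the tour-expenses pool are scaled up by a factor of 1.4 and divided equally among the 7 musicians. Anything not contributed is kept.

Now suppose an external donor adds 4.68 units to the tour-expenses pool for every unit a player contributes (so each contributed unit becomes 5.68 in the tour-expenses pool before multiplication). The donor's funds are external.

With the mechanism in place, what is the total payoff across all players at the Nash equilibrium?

2504.88 dollars

The effective private return per unit is now 1.4 × 5.68 / 7 = 1.1360 > 1, so every player's dominant strategy flips to full contribution.
At the Nash equilibrium everyone contributes 45. Group total payoff = 1.4 × 5.68 × 315 = 2504.88.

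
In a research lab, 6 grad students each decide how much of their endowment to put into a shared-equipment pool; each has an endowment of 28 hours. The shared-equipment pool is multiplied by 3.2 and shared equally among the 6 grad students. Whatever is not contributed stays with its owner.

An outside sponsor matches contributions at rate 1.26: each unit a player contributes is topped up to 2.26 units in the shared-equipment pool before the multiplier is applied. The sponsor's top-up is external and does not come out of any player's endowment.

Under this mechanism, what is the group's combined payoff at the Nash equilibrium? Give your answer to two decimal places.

The effective private return per unit is now 3.2 × 2.26 / 6 = 1.2053 > 1, so every player's dominant strategy flips to full contribution.
So the Nash equilibrium is full contribution by all 6; the group earns 3.2 × 2.26 × 168 = 1214.98.

1214.98 hours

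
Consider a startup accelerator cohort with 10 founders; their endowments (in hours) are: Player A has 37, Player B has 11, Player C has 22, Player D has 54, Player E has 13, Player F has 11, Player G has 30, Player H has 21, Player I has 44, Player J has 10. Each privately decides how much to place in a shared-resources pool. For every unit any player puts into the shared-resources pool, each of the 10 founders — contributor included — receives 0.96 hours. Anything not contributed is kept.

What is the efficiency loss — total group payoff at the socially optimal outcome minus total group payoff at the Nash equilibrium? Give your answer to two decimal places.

The private return per contributed unit is 0.96 < 1 for everyone, so the Nash equilibrium is zero contribution and the group total is Σ E_j = 37 + 11 + 22 + 54 + 13 + 11 + 30 + 21 + 44 + 10 = 253.
Each contributed unit returns 9.600 to the group, so the social optimum is full contribution by everyone: group total = 9.600 × 253 = 2428.80.
Efficiency loss = (9.600 − 1) × 253 = 2175.80.

2175.80 hours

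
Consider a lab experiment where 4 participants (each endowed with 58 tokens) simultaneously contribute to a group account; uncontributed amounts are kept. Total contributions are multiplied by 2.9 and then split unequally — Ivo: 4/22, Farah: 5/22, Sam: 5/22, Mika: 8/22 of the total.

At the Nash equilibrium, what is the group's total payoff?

Player j's private return per contributed unit is 2.9 × (j's share). Contributing is weakly dominant for j when that share is at least 1/2.9 = 0.3448, and contributing 0 is dominant otherwise.
Only Mika (8/22) clears that bar, contributing 58; the remaining 3 contribute 0. Total contributed: 58.
The group account pays out 2.9 × 58 = 168.20 in total (split across the unequal shares, but the aggregate is all that matters for the group sum).
The 3 free-riders keep 58 each, adding 174. Group total = 174 + 168.20 = 342.20.

342.20 tokens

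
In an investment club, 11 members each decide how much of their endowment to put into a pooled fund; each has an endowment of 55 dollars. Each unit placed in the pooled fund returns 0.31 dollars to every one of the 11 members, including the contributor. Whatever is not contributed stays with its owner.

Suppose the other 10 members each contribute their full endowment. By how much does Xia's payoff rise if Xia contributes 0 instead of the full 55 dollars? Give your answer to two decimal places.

Switching from a contribution of 55 to 0 lets Xia keep an extra 55 dollars, but lowers the pooled fund by 55, which costs Xia their own share of that drop: 0.31 × 55 = 17.05.
Net gain = 55 − 17.05 = 37.95. The private return per contributed unit (0.31) is below 1, so free-riding is indeed the best response regardless of what the others do.

37.95 dollars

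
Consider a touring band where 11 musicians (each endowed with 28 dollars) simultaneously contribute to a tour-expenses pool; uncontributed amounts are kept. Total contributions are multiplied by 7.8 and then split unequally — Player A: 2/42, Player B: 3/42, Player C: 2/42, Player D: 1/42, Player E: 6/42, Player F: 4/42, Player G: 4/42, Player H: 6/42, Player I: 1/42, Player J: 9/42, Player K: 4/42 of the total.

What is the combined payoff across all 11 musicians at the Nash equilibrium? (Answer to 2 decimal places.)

879.20 dollars

For player j, contributing a unit is worthwhile iff 7.8 × (j's share) ≥ 1, i.e. iff j's share is at least 0.1282.
The shares above 0.1282 belong to Player E, Player H and Player J, contributing 28 each; the remaining 8 contribute 0. Total contributed: 84.
The tour-expenses pool pays out 7.8 × 84 = 655.20 in total (split across the unequal shares, but the aggregate is all that matters for the group sum).
The 8 free-riders keep 28 each, adding 224. Group total = 224 + 655.20 = 879.20.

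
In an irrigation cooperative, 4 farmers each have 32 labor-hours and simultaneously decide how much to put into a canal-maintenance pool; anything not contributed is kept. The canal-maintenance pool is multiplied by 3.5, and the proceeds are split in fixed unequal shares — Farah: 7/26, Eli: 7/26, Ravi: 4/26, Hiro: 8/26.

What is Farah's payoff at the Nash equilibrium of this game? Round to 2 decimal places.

62.15 labor-hours

For player j, contributing a unit is worthwhile iff 3.5 × (j's share) ≥ 1, i.e. iff j's share is at least 0.2857.
Hiro alone (share 8/26) is above the threshold, contributing 32; the remaining 3 contribute 0. Total contributed: 32.
Farah keeps 32 and receives 3.5 × 32 × 7/26 = 30.15 from the canal-maintenance pool, for a payoff of 62.15.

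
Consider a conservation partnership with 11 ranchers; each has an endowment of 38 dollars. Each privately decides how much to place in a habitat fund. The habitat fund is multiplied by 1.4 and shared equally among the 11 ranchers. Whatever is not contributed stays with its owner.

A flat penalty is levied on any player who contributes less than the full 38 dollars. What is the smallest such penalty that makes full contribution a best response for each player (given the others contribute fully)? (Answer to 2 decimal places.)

33.16 dollars

Given the others contribute fully, the best deviation is to contribute 0 (any partial contribution still incurs the fine and gives up units whose private return 0.1273 is below 1).
Deviating from 38 to 0 saves 38 dollars but forfeits the deviator's share of the drop in the habitat fund: 1.4/11 × 38 = 4.84.
So the deviation gain is 38 − 4.84 = 33.16, and the fine must be at least 33.16 dollars to wipe it out.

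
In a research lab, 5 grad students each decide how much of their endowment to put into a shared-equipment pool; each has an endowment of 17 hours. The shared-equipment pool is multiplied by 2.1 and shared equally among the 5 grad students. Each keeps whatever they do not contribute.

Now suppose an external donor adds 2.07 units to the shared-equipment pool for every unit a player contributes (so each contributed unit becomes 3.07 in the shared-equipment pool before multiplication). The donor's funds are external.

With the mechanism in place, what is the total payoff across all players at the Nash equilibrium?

Under the mechanism each unit contributed yields 2.1 × 3.07 / 5 = 1.2894 back to its contributor per unit of net cost, which exceeds 1, making full contribution the dominant choice for everyone.
At the Nash equilibrium everyone contributes 17. Group total payoff = 2.1 × 3.07 × 85 = 548.00.

548.00 hours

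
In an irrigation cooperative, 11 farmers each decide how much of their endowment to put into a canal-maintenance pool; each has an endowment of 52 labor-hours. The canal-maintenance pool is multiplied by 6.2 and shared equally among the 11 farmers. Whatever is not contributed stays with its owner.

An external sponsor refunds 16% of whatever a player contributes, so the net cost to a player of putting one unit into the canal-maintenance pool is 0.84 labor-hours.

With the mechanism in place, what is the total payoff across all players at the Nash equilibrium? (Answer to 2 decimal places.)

With the mechanism, a contributed unit returns (6.2/11) / 0.84 = 0.6710 per unit of net cost — still below 1 — so contributing 0 remains dominant for every player.
At the Nash equilibrium no one contributes; group total payoff = 11 × 52 = 572.

572.00 labor-hours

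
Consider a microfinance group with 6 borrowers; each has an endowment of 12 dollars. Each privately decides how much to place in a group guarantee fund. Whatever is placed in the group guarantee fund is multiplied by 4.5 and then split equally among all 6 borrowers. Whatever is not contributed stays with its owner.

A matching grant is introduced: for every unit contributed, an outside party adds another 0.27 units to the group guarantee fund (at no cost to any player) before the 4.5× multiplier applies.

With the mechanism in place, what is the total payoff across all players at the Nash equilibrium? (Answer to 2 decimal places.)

With the mechanism, a contributed unit returns 4.5 × 1.27 / 6 = 0.9525 per unit of net cost — still below 1 — so contributing 0 remains dominant for every player.
At the Nash equilibrium no one contributes; group total payoff = 6 × 12 = 72.

72.00 dollars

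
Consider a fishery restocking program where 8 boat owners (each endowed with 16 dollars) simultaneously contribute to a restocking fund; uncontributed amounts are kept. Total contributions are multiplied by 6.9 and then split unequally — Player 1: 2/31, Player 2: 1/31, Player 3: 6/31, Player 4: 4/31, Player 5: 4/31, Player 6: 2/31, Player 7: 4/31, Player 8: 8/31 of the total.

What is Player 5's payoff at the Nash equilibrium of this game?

44.49 dollars

Player j's private return per contributed unit is 6.9 × (j's share). Contributing is weakly dominant for j when that share is at least 1/6.9 = 0.1449, and contributing 0 is dominant otherwise.
Player 3 and Player 8 clear that bar, contributing 16 each; the remaining 6 contribute 0. Total contributed: 32.
Player 5 keeps 16 and receives 6.9 × 32 × 4/31 = 28.49 from the restocking fund, for a payoff of 44.49.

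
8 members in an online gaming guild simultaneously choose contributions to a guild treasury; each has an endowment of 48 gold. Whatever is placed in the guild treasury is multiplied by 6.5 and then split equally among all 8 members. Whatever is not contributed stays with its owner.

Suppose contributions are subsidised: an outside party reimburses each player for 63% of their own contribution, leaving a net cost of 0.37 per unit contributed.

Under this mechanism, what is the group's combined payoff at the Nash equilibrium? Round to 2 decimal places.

2737.92 gold

The effective private return per unit is now (6.5/8) / 0.37 = 2.1959 > 1, so every player's dominant strategy flips to full contribution.
So the Nash equilibrium is full contribution by all 8; the group earns 8 × (48 × 0.63 + 6.5 × 48) = 2737.92.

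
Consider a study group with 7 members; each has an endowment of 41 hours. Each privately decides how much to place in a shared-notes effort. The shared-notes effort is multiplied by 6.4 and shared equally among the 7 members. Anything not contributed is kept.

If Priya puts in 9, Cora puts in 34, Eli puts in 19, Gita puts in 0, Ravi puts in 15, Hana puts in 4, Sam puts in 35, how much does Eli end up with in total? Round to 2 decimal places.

Total contributed: 9 + 34 + 19 + 0 + 15 + 4 + 35 = 116.
Each receives 6.4 × 116 / 7 = 106.06 from the shared-notes effort.
Eli keeps 41 − 19 = 22, so Eli's payoff is 22 + 106.06 = 128.06.

128.06 hours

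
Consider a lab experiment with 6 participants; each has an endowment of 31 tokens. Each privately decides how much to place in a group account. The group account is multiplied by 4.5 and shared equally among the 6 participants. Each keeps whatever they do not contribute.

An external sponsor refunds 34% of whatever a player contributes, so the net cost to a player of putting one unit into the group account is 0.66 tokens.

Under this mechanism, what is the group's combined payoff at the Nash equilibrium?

With the mechanism, a contributed unit returns (4.5/6) / 0.66 = 1.1364 per unit of net cost to the contributor — now above 1 — so contributing fully is weakly dominant for every player.
So the Nash equilibrium is full contribution by all 6; the group earns 6 × (31 × 0.34 + 4.5 × 31) = 900.24.

900.24 tokens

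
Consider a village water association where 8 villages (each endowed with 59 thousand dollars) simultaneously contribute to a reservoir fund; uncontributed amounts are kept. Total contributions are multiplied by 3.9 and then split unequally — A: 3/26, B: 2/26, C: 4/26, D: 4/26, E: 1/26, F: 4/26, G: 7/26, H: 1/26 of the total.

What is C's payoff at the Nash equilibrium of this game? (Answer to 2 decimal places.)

A player with share s gets back 3.9·s per unit contributed, so full contribution is dominant for anyone with s > 1/3.9 = 0.2564 and zero contribution is dominant for anyone below.
Only G (7/26) clears that bar, contributing 59; the remaining 7 contribute 0. Total contributed: 59.
C keeps 59 and receives 3.9 × 59 × 4/26 = 35.40 from the reservoir fund, for a payoff of 94.40.

94.40 thousand dollars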